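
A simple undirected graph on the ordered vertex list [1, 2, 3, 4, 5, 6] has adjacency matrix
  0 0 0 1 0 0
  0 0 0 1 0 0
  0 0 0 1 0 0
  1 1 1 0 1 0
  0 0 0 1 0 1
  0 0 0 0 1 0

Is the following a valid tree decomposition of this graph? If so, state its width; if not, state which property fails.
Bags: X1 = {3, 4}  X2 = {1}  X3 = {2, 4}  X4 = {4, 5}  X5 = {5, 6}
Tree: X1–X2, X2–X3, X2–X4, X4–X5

No — edge (4,1) lies in no bag.

A tree decomposition must satisfy three properties: every vertex lies in some bag; for every edge, both endpoints lie together in some bag; and for every vertex, the bags containing it form a connected subtree. Here edge (4,1) lies in no bag, so the decomposition is invalid.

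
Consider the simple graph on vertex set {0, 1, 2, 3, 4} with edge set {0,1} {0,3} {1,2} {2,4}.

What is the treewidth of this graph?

A width-1 tree decomposition is:
Bags: B1 = {0, 3}  B2 = {0, 1}  B3 = {1, 2}  B4 = {2, 4}
Tree: B1–B2, B2–B3, B3–B4
The largest bag has 2 vertices, giving width 1; this decomposition certifies tw(G) ≤ 1. G has an edge, so its treewidth is at least 1. Therefore the treewidth is 1.

1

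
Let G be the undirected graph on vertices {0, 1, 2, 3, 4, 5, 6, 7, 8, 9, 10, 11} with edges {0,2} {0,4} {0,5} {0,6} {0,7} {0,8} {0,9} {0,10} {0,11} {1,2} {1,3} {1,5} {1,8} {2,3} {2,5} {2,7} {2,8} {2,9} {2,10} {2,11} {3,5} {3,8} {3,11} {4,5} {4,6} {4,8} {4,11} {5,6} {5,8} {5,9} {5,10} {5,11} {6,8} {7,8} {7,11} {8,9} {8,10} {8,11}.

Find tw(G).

A width-4 tree decomposition is:
Bags: B1 = {2, 3, 5, 8, 11}  B2 = {0, 2, 5, 8, 11}  B3 = {0, 2, 5, 8, 10}  B4 = {1, 2, 3, 5, 8}  B5 = {0, 4, 5, 8, 11}  B6 = {0, 4, 5, 6, 8}  B7 = {0, 2, 7, 8, 11}  B8 = {0, 2, 5, 8, 9}
Tree: B1–B2, B2–B3, B1–B4, B2–B5, B5–B6, B2–B7, B3–B8
Each bag holds 5 vertices, so the decomposition has width 4, which upper-bounds the treewidth. For the lower bound, the 5 vertices {0, 2, 5, 8, 9} are pairwise adjacent, and any tree decomposition puts a clique entirely inside one bag — forcing width ≥ 4. The upper and lower bounds meet at 4, so that is the treewidth.

4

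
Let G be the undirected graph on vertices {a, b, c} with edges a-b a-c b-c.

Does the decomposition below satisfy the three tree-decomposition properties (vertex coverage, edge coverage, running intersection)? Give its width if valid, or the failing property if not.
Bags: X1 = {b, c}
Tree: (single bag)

A tree decomposition must satisfy three properties: every vertex lies in some bag; for every edge, both endpoints lie together in some bag; and for every vertex, the bags containing it form a connected subtree. Here vertex a appears in no bag, so the decomposition is invalid.

No — vertex a appears in no bag.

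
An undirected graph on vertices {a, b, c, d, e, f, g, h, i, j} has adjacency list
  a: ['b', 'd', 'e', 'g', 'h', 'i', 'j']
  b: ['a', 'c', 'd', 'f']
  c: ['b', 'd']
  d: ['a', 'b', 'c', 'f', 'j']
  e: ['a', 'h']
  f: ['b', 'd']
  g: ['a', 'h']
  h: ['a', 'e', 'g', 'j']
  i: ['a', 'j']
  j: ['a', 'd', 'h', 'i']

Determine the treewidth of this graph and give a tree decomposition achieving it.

Treewidth 2.
One optimal decomposition is:
Bags: B1 = {a, d, j}  B2 = {a, h, j}  B3 = {a, g, h}  B4 = {a, i, j}  B5 = {a, b, d}  B6 = {a, e, h}  B7 = {b, c, d}  B8 = {b, d, f}
Tree: B1–B2, B2–B3, B2–B4, B1–B5, B3–B6, B5–B7, B5–B8

Each bag holds 3 vertices, so the decomposition has width 2, which upper-bounds the treewidth. For the lower bound, the 3 vertices {a, d, j} are pairwise adjacent, and any tree decomposition puts a clique entirely inside one bag — forcing width ≥ 2. The upper and lower bounds meet at 2, so that is the treewidth.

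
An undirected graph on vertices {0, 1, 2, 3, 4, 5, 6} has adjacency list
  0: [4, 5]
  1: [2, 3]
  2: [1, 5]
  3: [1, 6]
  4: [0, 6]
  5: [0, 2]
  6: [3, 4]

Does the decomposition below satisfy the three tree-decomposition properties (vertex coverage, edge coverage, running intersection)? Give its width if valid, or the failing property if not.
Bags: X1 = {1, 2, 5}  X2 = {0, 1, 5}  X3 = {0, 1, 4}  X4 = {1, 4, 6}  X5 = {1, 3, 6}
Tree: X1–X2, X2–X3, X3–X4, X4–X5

Vertex coverage: the bags together contain {0, 1, 2, 3, 4, 5, 6}, the full vertex set. Edge coverage: each edge of G has both endpoints in at least one bag. Running intersection: for every vertex, the bags containing it form a connected subtree. All three properties hold, so this is a valid tree decomposition of width max|bag| − 1 = 2, and hence tw(G) ≤ 2.

Yes; width 2.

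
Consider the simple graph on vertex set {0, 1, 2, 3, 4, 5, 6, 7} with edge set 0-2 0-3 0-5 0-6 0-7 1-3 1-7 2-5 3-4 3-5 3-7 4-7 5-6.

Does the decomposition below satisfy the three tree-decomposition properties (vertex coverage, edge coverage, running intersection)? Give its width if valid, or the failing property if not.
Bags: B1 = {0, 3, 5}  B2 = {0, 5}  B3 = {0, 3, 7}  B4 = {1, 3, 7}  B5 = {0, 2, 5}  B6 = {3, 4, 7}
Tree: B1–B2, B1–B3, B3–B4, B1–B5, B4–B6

A tree decomposition must satisfy three properties: every vertex lies in some bag; for every edge, both endpoints lie together in some bag; and for every vertex, the bags containing it form a connected subtree. Here vertex 6 appears in no bag, so the decomposition is invalid.

No — vertex 6 appears in no bag.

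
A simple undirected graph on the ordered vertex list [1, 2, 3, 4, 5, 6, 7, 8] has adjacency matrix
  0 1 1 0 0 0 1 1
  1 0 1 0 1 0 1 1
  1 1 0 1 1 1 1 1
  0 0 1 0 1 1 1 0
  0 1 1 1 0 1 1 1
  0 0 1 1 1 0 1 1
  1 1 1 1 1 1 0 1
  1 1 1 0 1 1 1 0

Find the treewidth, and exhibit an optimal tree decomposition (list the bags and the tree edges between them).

Every bag has size at most 5, so the width is 5 − 1 = 4 and tw(G) ≤ 4. For the lower bound, the 5 vertices {1, 2, 3, 7, 8} are pairwise adjacent, and any tree decomposition puts a clique entirely inside one bag — forcing width ≥ 4. Combining the bounds, tw(G) = 4.

Treewidth 4.
One such decomposition:
Bags: B1 = {3, 4, 5, 6, 7}  B2 = {3, 5, 6, 7, 8}  B3 = {2, 3, 5, 7, 8}  B4 = {1, 2, 3, 7, 8}
Tree: B1–B2, B2–B3, B3–B4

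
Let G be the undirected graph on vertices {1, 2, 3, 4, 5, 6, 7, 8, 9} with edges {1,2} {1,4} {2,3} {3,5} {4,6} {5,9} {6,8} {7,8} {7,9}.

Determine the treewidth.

2

A width-2 tree decomposition is:
Bags: B1 = {1, 4, 6}  B2 = {1, 6, 8}  B3 = {1, 7, 8}  B4 = {1, 7, 9}  B5 = {1, 5, 9}  B6 = {1, 3, 5}  B7 = {1, 2, 3}
Tree: B1–B2, B2–B3, B3–B4, B4–B5, B5–B6, B6–B7
Each bag holds 3 vertices, so the decomposition has width 2, which upper-bounds the treewidth. Since 1–4–6–8–7–9–5–3–2–1 is a cycle in G, G is not acyclic. Forests are exactly the graphs of treewidth ≤ 1, so tw(G) ≥ 2. Hence tw(G) = 2 exactly.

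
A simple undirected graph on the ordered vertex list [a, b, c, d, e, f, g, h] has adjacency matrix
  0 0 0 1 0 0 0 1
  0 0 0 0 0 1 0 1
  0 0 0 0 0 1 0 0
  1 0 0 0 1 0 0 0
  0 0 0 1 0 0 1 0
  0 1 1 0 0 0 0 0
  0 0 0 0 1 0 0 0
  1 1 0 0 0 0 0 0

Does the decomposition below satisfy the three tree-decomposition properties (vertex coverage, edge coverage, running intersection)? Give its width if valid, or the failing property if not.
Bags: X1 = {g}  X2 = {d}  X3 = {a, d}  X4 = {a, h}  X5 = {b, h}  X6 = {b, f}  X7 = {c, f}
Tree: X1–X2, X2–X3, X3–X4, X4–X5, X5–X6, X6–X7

A tree decomposition must satisfy three properties: every vertex lies in some bag; for every edge, both endpoints lie together in some bag; and for every vertex, the bags containing it form a connected subtree. Here vertex e appears in no bag, so the decomposition is invalid.

No — vertex e appears in no bag.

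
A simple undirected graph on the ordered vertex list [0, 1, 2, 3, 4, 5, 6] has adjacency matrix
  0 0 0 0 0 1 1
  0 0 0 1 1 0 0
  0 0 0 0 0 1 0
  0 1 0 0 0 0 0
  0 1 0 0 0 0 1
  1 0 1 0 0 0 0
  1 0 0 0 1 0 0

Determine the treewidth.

A width-1 tree decomposition is:
Bags: B1 = {1, 3}  B2 = {1, 4}  B3 = {4, 6}  B4 = {0, 6}  B5 = {0, 5}  B6 = {2, 5}
Tree: B1–B2, B2–B3, B3–B4, B4–B5, B5–B6
Each bag holds 2 vertices, so the decomposition has width 1, which upper-bounds the treewidth. G has an edge, so its treewidth is at least 1. Hence tw(G) = 1 exactly.

1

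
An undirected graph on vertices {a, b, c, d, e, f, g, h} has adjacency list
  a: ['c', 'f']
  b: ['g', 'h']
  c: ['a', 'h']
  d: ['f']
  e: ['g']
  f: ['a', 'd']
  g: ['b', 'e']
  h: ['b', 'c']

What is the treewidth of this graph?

1

A width-1 tree decomposition is:
Bags: B1 = {e, g}  B2 = {b, g}  B3 = {b, h}  B4 = {c, h}  B5 = {a, c}  B6 = {a, f}  B7 = {d, f}
Tree: B1–B2, B2–B3, B3–B4, B4–B5, B5–B6, B6–B7
The largest bag has 2 vertices, giving width 1; this decomposition certifies tw(G) ≤ 1. G has an edge, so its treewidth is at least 1. Therefore the treewidth is 1.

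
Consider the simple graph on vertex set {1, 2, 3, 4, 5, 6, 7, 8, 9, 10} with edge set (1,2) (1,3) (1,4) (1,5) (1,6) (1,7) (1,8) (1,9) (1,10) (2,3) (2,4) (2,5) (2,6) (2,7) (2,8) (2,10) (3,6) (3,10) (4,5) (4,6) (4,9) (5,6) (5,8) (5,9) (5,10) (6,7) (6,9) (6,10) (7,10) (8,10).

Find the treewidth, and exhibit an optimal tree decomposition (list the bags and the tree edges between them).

Each bag holds 5 vertices, so the decomposition has width 4, which upper-bounds the treewidth. Conversely, {1, 4, 5, 6, 9} is a clique of size 5, and the vertices of any clique must share a bag in every tree decomposition; so some bag has ≥ 5 vertices and tw(G) ≥ 4. Combining the bounds, tw(G) = 4.

Treewidth 4.
One such decomposition:
Bags: B1 = {1, 2, 3, 6, 10}  B2 = {1, 2, 5, 6, 10}  B3 = {1, 2, 4, 5, 6}  B4 = {1, 4, 5, 6, 9}  B5 = {1, 2, 5, 8, 10}  B6 = {1, 2, 6, 7, 10}
Tree: B1–B2, B2–B3, B3–B4, B2–B5, B1–B6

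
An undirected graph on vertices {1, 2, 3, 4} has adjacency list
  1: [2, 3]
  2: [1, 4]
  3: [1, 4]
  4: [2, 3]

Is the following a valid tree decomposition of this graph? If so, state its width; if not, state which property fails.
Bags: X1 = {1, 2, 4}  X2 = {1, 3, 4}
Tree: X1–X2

Yes; width 2.

Every vertex of G appears in some bag (union = {1, 2, 3, 4}); every edge is covered by a bag; and for each vertex v the set of bags containing v is connected in the bag tree. The decomposition is therefore valid. The largest bag has 3 vertices, so the width is 2.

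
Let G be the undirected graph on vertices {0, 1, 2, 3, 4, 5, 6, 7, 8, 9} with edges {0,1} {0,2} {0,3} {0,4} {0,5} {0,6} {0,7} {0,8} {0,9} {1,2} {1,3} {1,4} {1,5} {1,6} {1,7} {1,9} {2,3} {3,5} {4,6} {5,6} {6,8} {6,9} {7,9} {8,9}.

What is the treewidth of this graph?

3

A width-3 tree decomposition is:
Bags: B1 = {0, 1, 7, 9}  B2 = {0, 1, 6, 9}  B3 = {0, 1, 5, 6}  B4 = {0, 1, 4, 6}  B5 = {0, 6, 8, 9}  B6 = {0, 1, 3, 5}  B7 = {0, 1, 2, 3}
Tree: B1–B2, B2–B3, B2–B4, B2–B5, B3–B6, B6–B7
The largest bag has 4 vertices, giving width 3; this decomposition certifies tw(G) ≤ 3. Conversely, {0, 6, 8, 9} is a clique of size 4, and the vertices of any clique must share a bag in every tree decomposition; so some bag has ≥ 4 vertices and tw(G) ≥ 3. Combining the bounds, tw(G) = 3.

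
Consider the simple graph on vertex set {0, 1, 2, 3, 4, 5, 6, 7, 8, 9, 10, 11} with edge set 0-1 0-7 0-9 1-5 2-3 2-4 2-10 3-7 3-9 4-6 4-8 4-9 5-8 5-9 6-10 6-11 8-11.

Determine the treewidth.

3

A width-3 tree decomposition is:
Bags: B1 = {2, 6, 10, 11}  B2 = {2, 4, 6, 11}  B3 = {2, 4, 8, 11}  B4 = {2, 3, 4, 8}  B5 = {3, 4, 8, 9}  B6 = {3, 5, 8, 9}  B7 = {3, 5, 7, 9}  B8 = {0, 5, 7, 9}  B9 = {0, 1, 5, 7}
Tree: B1–B2, B2–B3, B3–B4, B4–B5, B5–B6, B6–B7, B7–B8, B8–B9
Each bag holds 4 vertices, so the decomposition has width 3, which upper-bounds the treewidth. For the lower bound: the 4 vertex sets {6,10,11}, {2}, {4}, {3,5,8,9} are disjoint, each induces a connected subgraph, and every pair is joined by at least one edge of G. Contracting each set to a single vertex therefore yields K_{4} as a minor, and since treewidth is minor-monotone, tw(G) ≥ tw(K_{4}) = 3. Therefore the treewidth is 3.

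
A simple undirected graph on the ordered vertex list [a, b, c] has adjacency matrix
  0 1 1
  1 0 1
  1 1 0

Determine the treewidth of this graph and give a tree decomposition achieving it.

A single bag containing all 3 vertices is trivially a valid decomposition of width 2. For the lower bound, the 3 vertices {a, b, c} are pairwise adjacent, and any tree decomposition puts a clique entirely inside one bag — forcing width ≥ 2. Combining the bounds, tw(G) = 2.

Treewidth 2.
Bags: B1 = {a, b, c}
Tree: (single bag)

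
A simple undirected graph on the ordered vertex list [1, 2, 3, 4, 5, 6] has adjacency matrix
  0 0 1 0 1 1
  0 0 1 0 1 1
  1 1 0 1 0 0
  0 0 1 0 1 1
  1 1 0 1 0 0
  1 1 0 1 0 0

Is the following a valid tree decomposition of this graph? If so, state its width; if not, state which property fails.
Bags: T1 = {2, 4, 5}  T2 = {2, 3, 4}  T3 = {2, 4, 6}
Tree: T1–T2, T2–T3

A tree decomposition must satisfy three properties: every vertex lies in some bag; for every edge, both endpoints lie together in some bag; and for every vertex, the bags containing it form a connected subtree. Here vertex 1 appears in no bag, so the decomposition is invalid.

No — vertex 1 appears in no bag.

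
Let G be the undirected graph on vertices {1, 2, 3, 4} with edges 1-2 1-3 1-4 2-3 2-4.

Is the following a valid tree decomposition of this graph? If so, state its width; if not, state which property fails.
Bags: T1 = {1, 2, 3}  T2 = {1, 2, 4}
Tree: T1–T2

Vertex coverage: the bags together contain {1, 2, 3, 4}, the full vertex set. Edge coverage: each edge of G has both endpoints in at least one bag. Running intersection: for every vertex, the bags containing it form a connected subtree. All three properties hold, so this is a valid tree decomposition of width max|bag| − 1 = 2, and hence tw(G) ≤ 2.

Yes; width 2.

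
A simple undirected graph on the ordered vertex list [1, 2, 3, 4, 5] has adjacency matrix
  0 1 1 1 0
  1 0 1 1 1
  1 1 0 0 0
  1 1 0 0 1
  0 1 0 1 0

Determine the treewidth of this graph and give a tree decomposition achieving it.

Every bag has size at most 3, so the width is 3 − 1 = 2 and tw(G) ≤ 2. Conversely, {1, 2, 3} is a clique of size 3, and the vertices of any clique must share a bag in every tree decomposition; so some bag has ≥ 3 vertices and tw(G) ≥ 2. Therefore the treewidth is 2.

Treewidth 2.
One such decomposition:
Bags: B1 = {1, 2, 3}  B2 = {1, 2, 4}  B3 = {2, 4, 5}
Tree: B1–B2, B2–B3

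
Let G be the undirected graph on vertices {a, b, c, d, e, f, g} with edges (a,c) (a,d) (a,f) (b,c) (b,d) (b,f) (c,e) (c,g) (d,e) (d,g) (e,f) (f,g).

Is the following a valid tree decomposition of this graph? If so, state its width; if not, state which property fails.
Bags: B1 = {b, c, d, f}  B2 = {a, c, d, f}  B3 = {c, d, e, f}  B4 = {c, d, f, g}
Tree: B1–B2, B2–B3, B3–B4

Every vertex of G appears in some bag (union = {a, b, c, d, e, f, g}); every edge is covered by a bag; and for each vertex v the set of bags containing v is connected in the bag tree. The decomposition is therefore valid. The largest bag has 4 vertices, so the width is 3.

Yes; width 3.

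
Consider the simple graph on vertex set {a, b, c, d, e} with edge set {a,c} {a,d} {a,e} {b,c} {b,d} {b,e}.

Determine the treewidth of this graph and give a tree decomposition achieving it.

Each bag holds 3 vertices, so the decomposition has width 2, which upper-bounds the treewidth. For the lower bound, G contains the cycle a–e–b–c–a, so G is not a forest; only forests have treewidth ≤ 1, hence tw(G) ≥ 2. The upper and lower bounds meet at 2, so that is the treewidth.

Treewidth 2.
One optimal decomposition is:
Bags: B1 = {a, b, e}  B2 = {a, b, c}  B3 = {a, b, d}
Tree: B1–B2, B2–B3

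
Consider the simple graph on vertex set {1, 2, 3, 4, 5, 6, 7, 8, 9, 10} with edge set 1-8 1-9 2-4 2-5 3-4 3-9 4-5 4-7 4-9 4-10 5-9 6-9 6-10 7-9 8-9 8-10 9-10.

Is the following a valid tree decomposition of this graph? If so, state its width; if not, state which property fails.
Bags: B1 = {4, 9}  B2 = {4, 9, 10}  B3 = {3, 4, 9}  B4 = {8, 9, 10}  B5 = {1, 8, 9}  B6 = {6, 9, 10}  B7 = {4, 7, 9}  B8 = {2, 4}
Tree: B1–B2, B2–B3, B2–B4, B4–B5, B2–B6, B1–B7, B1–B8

No — vertex 5 appears in no bag.

A tree decomposition must satisfy three properties: every vertex lies in some bag; for every edge, both endpoints lie together in some bag; and for every vertex, the bags containing it form a connected subtree. Here vertex 5 appears in no bag, so the decomposition is invalid.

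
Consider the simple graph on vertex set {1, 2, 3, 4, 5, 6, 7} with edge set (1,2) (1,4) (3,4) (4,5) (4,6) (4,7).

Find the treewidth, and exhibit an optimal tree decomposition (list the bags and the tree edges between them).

Each bag holds 2 vertices, so the decomposition has width 1, which upper-bounds the treewidth. G has an edge, so its treewidth is at least 1. Combining the bounds, tw(G) = 1.

Treewidth 1.
One such decomposition:
Bags: B1 = {4, 5}  B2 = {1, 4}  B3 = {1, 2}  B4 = {3, 4}  B5 = {4, 6}  B6 = {4, 7}
Tree: B1–B2, B2–B3, B1–B4, B1–B5, B4–B6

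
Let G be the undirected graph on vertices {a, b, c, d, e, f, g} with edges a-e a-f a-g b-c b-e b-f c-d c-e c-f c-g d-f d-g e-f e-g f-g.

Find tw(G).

3

A width-3 tree decomposition is:
Bags: B1 = {b, c, e, f}  B2 = {c, e, f, g}  B3 = {c, d, f, g}  B4 = {a, e, f, g}
Tree: B1–B2, B2–B3, B2–B4
The largest bag has 4 vertices, giving width 3; this decomposition certifies tw(G) ≤ 3. On the other hand G contains the 4-clique {c, d, f, g}. A clique must lie in a single bag of any decomposition, so no decomposition can have width below 3. Hence tw(G) = 3 exactly.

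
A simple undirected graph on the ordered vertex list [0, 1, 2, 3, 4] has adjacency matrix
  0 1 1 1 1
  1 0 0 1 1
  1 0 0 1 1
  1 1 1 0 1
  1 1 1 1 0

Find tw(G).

A width-3 tree decomposition is:
Bags: B1 = {0, 2, 3, 4}  B2 = {0, 1, 3, 4}
Tree: B1–B2
Every bag has size at most 4, so the width is 4 − 1 = 3 and tw(G) ≤ 3. On the other hand G contains the 4-clique {0, 1, 3, 4}. A clique must lie in a single bag of any decomposition, so no decomposition can have width below 3. Therefore the treewidth is 3.

3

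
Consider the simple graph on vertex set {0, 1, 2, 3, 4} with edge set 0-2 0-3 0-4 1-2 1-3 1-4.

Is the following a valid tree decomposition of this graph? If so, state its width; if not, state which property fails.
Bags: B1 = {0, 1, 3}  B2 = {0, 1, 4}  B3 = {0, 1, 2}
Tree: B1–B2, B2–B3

Vertex coverage: the bags together contain {0, 1, 2, 3, 4}, the full vertex set. Edge coverage: each edge of G has both endpoints in at least one bag. Running intersection: for every vertex, the bags containing it form a connected subtree. All three properties hold, so this is a valid tree decomposition of width max|bag| − 1 = 2, and hence tw(G) ≤ 2.

Yes; width 2.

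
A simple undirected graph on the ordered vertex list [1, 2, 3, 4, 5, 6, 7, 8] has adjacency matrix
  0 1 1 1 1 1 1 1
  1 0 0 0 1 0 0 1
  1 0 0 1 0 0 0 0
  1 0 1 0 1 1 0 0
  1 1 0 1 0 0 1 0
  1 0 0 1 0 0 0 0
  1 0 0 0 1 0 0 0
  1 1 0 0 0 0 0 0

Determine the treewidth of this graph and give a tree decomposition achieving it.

The largest bag has 3 vertices, giving width 2; this decomposition certifies tw(G) ≤ 2. On the other hand G contains the 3-clique {1, 2, 8}. A clique must lie in a single bag of any decomposition, so no decomposition can have width below 2. Hence tw(G) = 2 exactly.

Treewidth 2.
One optimal decomposition is:
Bags: B1 = {1, 4, 5}  B2 = {1, 2, 5}  B3 = {1, 3, 4}  B4 = {1, 2, 8}  B5 = {1, 4, 6}  B6 = {1, 5, 7}
Tree: B1–B2, B1–B3, B2–B4, B1–B5, B1–B6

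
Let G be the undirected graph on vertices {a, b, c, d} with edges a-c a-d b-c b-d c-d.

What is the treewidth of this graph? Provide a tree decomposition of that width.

Treewidth 2.
One such decomposition:
Bags: B1 = {b, c, d}  B2 = {a, c, d}
Tree: B1–B2

Every bag has size at most 3, so the width is 3 − 1 = 2 and tw(G) ≤ 2. For the lower bound, the 3 vertices {a, c, d} are pairwise adjacent, and any tree decomposition puts a clique entirely inside one bag — forcing width ≥ 2. The upper and lower bounds meet at 2, so that is the treewidth.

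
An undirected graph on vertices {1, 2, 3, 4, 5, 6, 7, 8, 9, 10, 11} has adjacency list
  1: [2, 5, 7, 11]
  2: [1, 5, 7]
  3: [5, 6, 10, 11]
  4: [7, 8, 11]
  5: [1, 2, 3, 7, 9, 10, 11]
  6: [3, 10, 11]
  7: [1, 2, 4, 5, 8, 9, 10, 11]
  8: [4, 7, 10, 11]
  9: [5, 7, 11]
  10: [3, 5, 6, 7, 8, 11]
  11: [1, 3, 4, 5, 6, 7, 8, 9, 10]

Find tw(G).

A width-3 tree decomposition is:
Bags: B1 = {5, 7, 10, 11}  B2 = {3, 5, 10, 11}  B3 = {7, 8, 10, 11}  B4 = {3, 6, 10, 11}  B5 = {1, 5, 7, 11}  B6 = {1, 2, 5, 7}  B7 = {5, 7, 9, 11}  B8 = {4, 7, 8, 11}
Tree: B1–B2, B1–B3, B2–B4, B1–B5, B5–B6, B5–B7, B3–B8
The largest bag has 4 vertices, giving width 3; this decomposition certifies tw(G) ≤ 3. On the other hand G contains the 4-clique {1, 2, 5, 7}. A clique must lie in a single bag of any decomposition, so no decomposition can have width below 3. Hence tw(G) = 3 exactly.

3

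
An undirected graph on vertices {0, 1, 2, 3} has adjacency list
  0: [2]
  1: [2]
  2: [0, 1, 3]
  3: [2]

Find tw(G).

A width-1 tree decomposition is:
Bags: B1 = {1, 2}  B2 = {0, 2}  B3 = {2, 3}
Tree: B1–B2, B2–B3
Each bag holds 2 vertices, so the decomposition has width 1, which upper-bounds the treewidth. G has an edge, so its treewidth is at least 1. Combining the bounds, tw(G) = 1.

1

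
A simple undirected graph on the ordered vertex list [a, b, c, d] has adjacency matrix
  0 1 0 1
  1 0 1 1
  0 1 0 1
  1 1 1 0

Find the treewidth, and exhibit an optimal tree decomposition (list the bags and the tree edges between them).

Treewidth 2.
One such decomposition:
Bags: B1 = {b, c, d}  B2 = {a, b, d}
Tree: B1–B2

The largest bag has 3 vertices, giving width 2; this decomposition certifies tw(G) ≤ 2. On the other hand G contains the 3-clique {b, c, d}. A clique must lie in a single bag of any decomposition, so no decomposition can have width below 2. Therefore the treewidth is 2.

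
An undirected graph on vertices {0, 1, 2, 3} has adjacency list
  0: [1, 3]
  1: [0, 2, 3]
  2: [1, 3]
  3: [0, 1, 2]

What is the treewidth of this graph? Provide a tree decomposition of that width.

The largest bag has 3 vertices, giving width 2; this decomposition certifies tw(G) ≤ 2. For the lower bound, the 3 vertices {0, 1, 3} are pairwise adjacent, and any tree decomposition puts a clique entirely inside one bag — forcing width ≥ 2. The upper and lower bounds meet at 2, so that is the treewidth.

Treewidth 2.
One such decomposition:
Bags: B1 = {0, 1, 3}  B2 = {1, 2, 3}
Tree: B1–B2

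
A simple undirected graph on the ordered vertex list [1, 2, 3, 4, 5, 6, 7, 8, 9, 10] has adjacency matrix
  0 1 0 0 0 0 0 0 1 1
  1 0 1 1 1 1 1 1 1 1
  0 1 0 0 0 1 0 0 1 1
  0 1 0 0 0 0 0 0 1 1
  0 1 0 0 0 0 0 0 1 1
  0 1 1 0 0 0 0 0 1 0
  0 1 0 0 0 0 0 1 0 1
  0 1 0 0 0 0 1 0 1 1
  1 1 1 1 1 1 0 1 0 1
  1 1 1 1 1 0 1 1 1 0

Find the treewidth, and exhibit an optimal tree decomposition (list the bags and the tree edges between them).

Treewidth 3.
One such decomposition:
Bags: B1 = {2, 4, 9, 10}  B2 = {2, 8, 9, 10}  B3 = {2, 3, 9, 10}  B4 = {1, 2, 9, 10}  B5 = {2, 7, 8, 10}  B6 = {2, 5, 9, 10}  B7 = {2, 3, 6, 9}
Tree: B1–B2, B1–B3, B2–B4, B2–B5, B2–B6, B3–B7

The largest bag has 4 vertices, giving width 3; this decomposition certifies tw(G) ≤ 3. For the lower bound, the 4 vertices {1, 2, 9, 10} are pairwise adjacent, and any tree decomposition puts a clique entirely inside one bag — forcing width ≥ 3. Combining the bounds, tw(G) = 3.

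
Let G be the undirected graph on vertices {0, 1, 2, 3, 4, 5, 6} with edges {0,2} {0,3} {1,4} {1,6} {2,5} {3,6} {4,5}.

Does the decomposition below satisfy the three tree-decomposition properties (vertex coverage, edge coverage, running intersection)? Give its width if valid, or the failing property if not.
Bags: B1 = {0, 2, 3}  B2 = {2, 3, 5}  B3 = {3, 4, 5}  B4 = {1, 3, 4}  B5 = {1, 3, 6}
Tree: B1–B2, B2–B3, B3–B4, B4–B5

Vertex coverage: the bags together contain {0, 1, 2, 3, 4, 5, 6}, the full vertex set. Edge coverage: each edge of G has both endpoints in at least one bag. Running intersection: for every vertex, the bags containing it form a connected subtree. All three properties hold, so this is a valid tree decomposition of width max|bag| − 1 = 2, and hence tw(G) ≤ 2.

Yes; width 2.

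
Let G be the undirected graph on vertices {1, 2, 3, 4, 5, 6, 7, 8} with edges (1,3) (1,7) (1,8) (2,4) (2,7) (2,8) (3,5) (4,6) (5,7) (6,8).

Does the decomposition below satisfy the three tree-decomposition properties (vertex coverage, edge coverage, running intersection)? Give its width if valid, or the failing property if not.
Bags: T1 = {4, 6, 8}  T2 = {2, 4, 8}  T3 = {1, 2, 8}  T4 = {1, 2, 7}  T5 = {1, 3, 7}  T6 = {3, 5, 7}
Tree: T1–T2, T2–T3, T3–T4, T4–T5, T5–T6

Yes; width 2.

Vertex coverage: the bags together contain {1, 2, 3, 4, 5, 6, 7, 8}, the full vertex set. Edge coverage: each edge of G has both endpoints in at least one bag. Running intersection: for every vertex, the bags containing it form a connected subtree. All three properties hold, so this is a valid tree decomposition of width max|bag| − 1 = 2, and hence tw(G) ≤ 2.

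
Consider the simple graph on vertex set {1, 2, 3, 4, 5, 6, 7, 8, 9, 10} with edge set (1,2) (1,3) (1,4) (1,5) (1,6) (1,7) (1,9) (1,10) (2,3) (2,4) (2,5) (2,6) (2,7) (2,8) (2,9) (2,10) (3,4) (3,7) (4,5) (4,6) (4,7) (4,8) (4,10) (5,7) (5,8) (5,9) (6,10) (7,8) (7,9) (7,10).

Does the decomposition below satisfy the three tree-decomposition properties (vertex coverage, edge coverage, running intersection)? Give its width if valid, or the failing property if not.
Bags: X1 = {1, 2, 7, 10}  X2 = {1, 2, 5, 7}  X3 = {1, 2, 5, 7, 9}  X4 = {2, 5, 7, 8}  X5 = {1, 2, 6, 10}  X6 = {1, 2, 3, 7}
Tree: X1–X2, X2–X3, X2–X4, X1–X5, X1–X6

No — vertex 4 appears in no bag.

A tree decomposition must satisfy three properties: every vertex lies in some bag; for every edge, both endpoints lie together in some bag; and for every vertex, the bags containing it form a connected subtree. Here vertex 4 appears in no bag, so the decomposition is invalid.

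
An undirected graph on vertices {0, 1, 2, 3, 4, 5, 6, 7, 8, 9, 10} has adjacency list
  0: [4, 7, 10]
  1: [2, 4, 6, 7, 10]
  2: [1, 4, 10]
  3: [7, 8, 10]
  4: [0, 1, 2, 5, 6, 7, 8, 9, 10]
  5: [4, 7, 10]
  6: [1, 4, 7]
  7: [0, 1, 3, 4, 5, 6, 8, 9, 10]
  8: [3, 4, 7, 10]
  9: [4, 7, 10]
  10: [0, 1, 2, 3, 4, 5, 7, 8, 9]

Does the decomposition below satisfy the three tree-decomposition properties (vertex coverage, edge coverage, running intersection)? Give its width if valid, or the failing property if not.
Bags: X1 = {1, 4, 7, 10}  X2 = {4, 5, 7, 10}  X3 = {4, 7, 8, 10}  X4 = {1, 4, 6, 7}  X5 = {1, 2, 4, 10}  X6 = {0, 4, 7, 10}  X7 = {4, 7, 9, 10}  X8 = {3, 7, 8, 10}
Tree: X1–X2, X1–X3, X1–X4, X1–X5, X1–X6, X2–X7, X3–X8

Yes; width 3.

Vertex coverage: the bags together contain {0, 1, 2, 3, 4, 5, 6, 7, 8, 9, 10}, the full vertex set. Edge coverage: each edge of G has both endpoints in at least one bag. Running intersection: for every vertex, the bags containing it form a connected subtree. All three properties hold, so this is a valid tree decomposition of width max|bag| − 1 = 3, and hence tw(G) ≤ 3.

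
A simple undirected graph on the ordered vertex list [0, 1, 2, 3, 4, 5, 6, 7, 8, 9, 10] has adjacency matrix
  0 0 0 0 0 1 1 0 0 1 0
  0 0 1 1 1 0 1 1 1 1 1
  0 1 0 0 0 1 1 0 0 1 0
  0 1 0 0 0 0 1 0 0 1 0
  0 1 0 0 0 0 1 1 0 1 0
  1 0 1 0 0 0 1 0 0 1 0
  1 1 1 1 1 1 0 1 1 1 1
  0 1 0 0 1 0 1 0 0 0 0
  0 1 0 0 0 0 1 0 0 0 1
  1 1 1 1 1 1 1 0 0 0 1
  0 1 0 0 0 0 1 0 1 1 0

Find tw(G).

3

A width-3 tree decomposition is:
Bags: B1 = {1, 2, 6, 9}  B2 = {1, 6, 9, 10}  B3 = {2, 5, 6, 9}  B4 = {0, 5, 6, 9}  B5 = {1, 4, 6, 9}  B6 = {1, 3, 6, 9}  B7 = {1, 4, 6, 7}  B8 = {1, 6, 8, 10}
Tree: B1–B2, B1–B3, B3–B4, B2–B5, B2–B6, B5–B7, B2–B8
Every bag has size at most 4, so the width is 4 − 1 = 3 and tw(G) ≤ 3. For the lower bound, the 4 vertices {0, 5, 6, 9} are pairwise adjacent, and any tree decomposition puts a clique entirely inside one bag — forcing width ≥ 3. Therefore the treewidth is 3.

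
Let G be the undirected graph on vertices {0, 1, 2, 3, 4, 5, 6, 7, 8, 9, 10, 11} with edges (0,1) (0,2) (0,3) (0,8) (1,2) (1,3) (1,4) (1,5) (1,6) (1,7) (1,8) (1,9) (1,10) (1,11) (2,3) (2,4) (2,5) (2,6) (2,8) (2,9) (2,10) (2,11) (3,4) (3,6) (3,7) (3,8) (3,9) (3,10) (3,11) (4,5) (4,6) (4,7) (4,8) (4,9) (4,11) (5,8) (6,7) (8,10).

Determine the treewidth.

A width-4 tree decomposition is:
Bags: B1 = {1, 2, 3, 4, 11}  B2 = {1, 2, 3, 4, 9}  B3 = {1, 2, 3, 4, 8}  B4 = {0, 1, 2, 3, 8}  B5 = {1, 2, 3, 4, 6}  B6 = {1, 2, 4, 5, 8}  B7 = {1, 2, 3, 8, 10}  B8 = {1, 3, 4, 6, 7}
Tree: B1–B2, B1–B3, B3–B4, B1–B5, B3–B6, B4–B7, B5–B8
Each bag holds 5 vertices, so the decomposition has width 4, which upper-bounds the treewidth. For the lower bound, the 5 vertices {0, 1, 2, 3, 8} are pairwise adjacent, and any tree decomposition puts a clique entirely inside one bag — forcing width ≥ 4. Combining the bounds, tw(G) = 4.

4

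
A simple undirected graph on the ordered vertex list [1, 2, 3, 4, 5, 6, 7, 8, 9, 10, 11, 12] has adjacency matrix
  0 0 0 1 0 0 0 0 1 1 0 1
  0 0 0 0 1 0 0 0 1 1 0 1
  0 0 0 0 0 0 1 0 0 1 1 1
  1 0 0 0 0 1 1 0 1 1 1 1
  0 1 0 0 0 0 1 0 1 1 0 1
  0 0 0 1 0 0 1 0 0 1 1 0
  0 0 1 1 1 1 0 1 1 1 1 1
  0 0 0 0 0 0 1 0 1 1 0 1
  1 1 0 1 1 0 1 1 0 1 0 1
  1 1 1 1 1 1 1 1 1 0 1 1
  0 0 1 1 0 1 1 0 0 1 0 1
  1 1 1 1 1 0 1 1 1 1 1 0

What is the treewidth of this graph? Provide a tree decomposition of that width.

Each bag holds 5 vertices, so the decomposition has width 4, which upper-bounds the treewidth. On the other hand G contains the 5-clique {1, 4, 9, 10, 12}. A clique must lie in a single bag of any decomposition, so no decomposition can have width below 4. Therefore the treewidth is 4.

Treewidth 4.
Bags: B1 = {4, 7, 9, 10, 12}  B2 = {5, 7, 9, 10, 12}  B3 = {4, 7, 10, 11, 12}  B4 = {4, 6, 7, 10, 11}  B5 = {2, 5, 9, 10, 12}  B6 = {3, 7, 10, 11, 12}  B7 = {7, 8, 9, 10, 12}  B8 = {1, 4, 9, 10, 12}
Tree: B1–B2, B1–B3, B3–B4, B2–B5, B3–B6, B1–B7, B1–B8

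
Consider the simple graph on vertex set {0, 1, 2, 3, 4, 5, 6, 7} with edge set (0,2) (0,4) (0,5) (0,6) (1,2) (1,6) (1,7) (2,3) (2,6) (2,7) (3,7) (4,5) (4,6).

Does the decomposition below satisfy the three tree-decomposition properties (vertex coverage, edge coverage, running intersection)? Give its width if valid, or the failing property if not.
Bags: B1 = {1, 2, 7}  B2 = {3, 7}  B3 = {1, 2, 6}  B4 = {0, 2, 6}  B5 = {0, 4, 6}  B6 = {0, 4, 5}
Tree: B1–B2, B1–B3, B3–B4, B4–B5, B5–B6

A tree decomposition must satisfy three properties: every vertex lies in some bag; for every edge, both endpoints lie together in some bag; and for every vertex, the bags containing it form a connected subtree. Here edge (2,3) lies in no bag, so the decomposition is invalid.

No — edge (2,3) lies in no bag.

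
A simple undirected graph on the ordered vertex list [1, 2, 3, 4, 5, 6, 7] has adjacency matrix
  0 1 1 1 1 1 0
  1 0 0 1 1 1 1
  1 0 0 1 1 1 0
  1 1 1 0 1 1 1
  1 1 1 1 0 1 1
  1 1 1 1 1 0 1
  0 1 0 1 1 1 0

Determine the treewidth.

4

A width-4 tree decomposition is:
Bags: B1 = {1, 3, 4, 5, 6}  B2 = {1, 2, 4, 5, 6}  B3 = {2, 4, 5, 6, 7}
Tree: B1–B2, B2–B3
Every bag has size at most 5, so the width is 5 − 1 = 4 and tw(G) ≤ 4. For the lower bound, the 5 vertices {1, 2, 4, 5, 6} are pairwise adjacent, and any tree decomposition puts a clique entirely inside one bag — forcing width ≥ 4. Therefore the treewidth is 4.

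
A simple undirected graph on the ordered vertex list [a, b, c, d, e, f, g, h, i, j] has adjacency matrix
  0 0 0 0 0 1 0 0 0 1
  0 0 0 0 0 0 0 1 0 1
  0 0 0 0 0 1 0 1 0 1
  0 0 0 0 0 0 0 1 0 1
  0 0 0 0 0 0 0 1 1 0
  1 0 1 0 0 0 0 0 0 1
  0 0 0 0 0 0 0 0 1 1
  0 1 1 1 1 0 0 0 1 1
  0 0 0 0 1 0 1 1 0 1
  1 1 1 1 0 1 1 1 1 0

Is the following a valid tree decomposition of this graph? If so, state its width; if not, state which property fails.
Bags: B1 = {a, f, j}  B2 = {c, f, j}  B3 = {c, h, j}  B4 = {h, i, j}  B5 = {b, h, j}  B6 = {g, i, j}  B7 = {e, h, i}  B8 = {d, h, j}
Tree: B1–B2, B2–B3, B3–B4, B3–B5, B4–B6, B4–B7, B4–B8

Every vertex of G appears in some bag (union = {a, b, c, d, e, f, g, h, i, j}); every edge is covered by a bag; and for each vertex v the set of bags containing v is connected in the bag tree. The decomposition is therefore valid. The largest bag has 3 vertices, so the width is 2.

Yes; width 2.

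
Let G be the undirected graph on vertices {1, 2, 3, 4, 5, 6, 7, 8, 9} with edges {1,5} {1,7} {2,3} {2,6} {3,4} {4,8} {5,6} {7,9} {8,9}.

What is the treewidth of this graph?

A width-2 tree decomposition is:
Bags: B1 = {1, 5, 6}  B2 = {1, 6, 7}  B3 = {6, 7, 9}  B4 = {6, 8, 9}  B5 = {4, 6, 8}  B6 = {3, 4, 6}  B7 = {2, 3, 6}
Tree: B1–B2, B2–B3, B3–B4, B4–B5, B5–B6, B6–B7
The largest bag has 3 vertices, giving width 2; this decomposition certifies tw(G) ≤ 2. The edges 6–5–1–7–9–8–4–3–2–6 form a cycle, so G is not a tree and its treewidth is at least 2. Therefore the treewidth is 2.

2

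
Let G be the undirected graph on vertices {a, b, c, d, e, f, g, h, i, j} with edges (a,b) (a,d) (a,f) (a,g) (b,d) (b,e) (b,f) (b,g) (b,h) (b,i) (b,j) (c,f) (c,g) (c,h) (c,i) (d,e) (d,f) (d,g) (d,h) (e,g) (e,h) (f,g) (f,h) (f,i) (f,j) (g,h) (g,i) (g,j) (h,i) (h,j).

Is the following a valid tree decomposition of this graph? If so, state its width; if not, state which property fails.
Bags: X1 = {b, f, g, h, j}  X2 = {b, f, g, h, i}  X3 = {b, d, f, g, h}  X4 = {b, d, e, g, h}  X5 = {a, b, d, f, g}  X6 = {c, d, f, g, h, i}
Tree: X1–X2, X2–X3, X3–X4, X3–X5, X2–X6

No — bags containing vertex d are not connected in the tree.

A tree decomposition must satisfy three properties: every vertex lies in some bag; for every edge, both endpoints lie together in some bag; and for every vertex, the bags containing it form a connected subtree. Here bags containing vertex d are not connected in the tree, so the decomposition is invalid.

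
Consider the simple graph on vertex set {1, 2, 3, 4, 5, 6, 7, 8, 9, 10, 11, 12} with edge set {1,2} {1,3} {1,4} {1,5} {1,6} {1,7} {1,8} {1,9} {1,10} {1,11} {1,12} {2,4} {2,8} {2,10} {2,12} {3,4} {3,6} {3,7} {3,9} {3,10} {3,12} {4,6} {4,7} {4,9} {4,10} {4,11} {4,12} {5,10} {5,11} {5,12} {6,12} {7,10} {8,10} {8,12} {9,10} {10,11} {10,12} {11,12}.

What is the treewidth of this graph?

4

A width-4 tree decomposition is:
Bags: B1 = {1, 3, 4, 10, 12}  B2 = {1, 3, 4, 7, 10}  B3 = {1, 3, 4, 6, 12}  B4 = {1, 2, 4, 10, 12}  B5 = {1, 4, 10, 11, 12}  B6 = {1, 5, 10, 11, 12}  B7 = {1, 3, 4, 9, 10}  B8 = {1, 2, 8, 10, 12}
Tree: B1–B2, B1–B3, B1–B4, B1–B5, B5–B6, B2–B7, B4–B8
Each bag holds 5 vertices, so the decomposition has width 4, which upper-bounds the treewidth. Conversely, {1, 2, 8, 10, 12} is a clique of size 5, and the vertices of any clique must share a bag in every tree decomposition; so some bag has ≥ 5 vertices and tw(G) ≥ 4. Combining the bounds, tw(G) = 4.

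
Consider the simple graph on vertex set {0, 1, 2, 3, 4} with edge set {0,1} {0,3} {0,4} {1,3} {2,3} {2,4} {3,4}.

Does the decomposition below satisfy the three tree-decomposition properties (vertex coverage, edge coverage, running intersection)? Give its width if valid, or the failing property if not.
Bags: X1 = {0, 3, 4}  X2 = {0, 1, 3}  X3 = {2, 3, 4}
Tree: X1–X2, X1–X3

Yes; width 2.

Checking the three conditions: (i) the bags cover all of {0, 1, 2, 3, 4}; (ii) for each edge, some bag contains both endpoints; (iii) the bags containing any fixed vertex form a subtree. All hold, so the decomposition is valid with width 3 − 1 = 2.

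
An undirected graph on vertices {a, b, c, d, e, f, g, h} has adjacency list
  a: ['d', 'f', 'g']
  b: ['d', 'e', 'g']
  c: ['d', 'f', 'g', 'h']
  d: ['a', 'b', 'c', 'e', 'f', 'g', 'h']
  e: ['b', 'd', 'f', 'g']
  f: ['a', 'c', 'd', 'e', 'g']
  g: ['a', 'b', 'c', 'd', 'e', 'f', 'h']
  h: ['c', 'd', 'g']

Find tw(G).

3

A width-3 tree decomposition is:
Bags: B1 = {d, e, f, g}  B2 = {b, d, e, g}  B3 = {c, d, f, g}  B4 = {c, d, g, h}  B5 = {a, d, f, g}
Tree: B1–B2, B1–B3, B3–B4, B1–B5
The largest bag has 4 vertices, giving width 3; this decomposition certifies tw(G) ≤ 3. For the lower bound, the 4 vertices {c, d, g, h} are pairwise adjacent, and any tree decomposition puts a clique entirely inside one bag — forcing width ≥ 3. Combining the bounds, tw(G) = 3.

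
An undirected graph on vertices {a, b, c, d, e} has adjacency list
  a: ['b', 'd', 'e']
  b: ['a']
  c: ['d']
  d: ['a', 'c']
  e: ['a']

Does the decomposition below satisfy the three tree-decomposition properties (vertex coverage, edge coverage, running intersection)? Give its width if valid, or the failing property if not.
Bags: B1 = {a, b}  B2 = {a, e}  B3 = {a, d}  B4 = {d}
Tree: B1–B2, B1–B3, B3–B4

A tree decomposition must satisfy three properties: every vertex lies in some bag; for every edge, both endpoints lie together in some bag; and for every vertex, the bags containing it form a connected subtree. Here vertex c appears in no bag, so the decomposition is invalid.

No — vertex c appears in no bag.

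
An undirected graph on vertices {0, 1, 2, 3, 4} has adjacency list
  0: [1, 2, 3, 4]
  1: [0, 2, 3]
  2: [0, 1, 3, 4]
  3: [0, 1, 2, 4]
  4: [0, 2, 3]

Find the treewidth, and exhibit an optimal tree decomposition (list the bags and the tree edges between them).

Treewidth 3.
One such decomposition:
Bags: B1 = {0, 1, 2, 3}  B2 = {0, 2, 3, 4}
Tree: B1–B2

Every bag has size at most 4, so the width is 4 − 1 = 3 and tw(G) ≤ 3. On the other hand G contains the 4-clique {0, 1, 2, 3}. A clique must lie in a single bag of any decomposition, so no decomposition can have width below 3. Therefore the treewidth is 3.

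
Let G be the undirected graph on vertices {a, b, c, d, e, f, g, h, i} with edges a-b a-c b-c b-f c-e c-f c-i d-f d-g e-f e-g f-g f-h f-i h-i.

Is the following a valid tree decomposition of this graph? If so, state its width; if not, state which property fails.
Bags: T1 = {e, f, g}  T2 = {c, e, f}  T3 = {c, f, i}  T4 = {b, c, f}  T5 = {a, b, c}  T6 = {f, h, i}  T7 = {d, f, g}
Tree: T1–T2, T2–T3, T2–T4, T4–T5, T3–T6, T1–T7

Yes; width 2.

Vertex coverage: the bags together contain {a, b, c, d, e, f, g, h, i}, the full vertex set. Edge coverage: each edge of G has both endpoints in at least one bag. Running intersection: for every vertex, the bags containing it form a connected subtree. All three properties hold, so this is a valid tree decomposition of width max|bag| − 1 = 2, and hence tw(G) ≤ 2.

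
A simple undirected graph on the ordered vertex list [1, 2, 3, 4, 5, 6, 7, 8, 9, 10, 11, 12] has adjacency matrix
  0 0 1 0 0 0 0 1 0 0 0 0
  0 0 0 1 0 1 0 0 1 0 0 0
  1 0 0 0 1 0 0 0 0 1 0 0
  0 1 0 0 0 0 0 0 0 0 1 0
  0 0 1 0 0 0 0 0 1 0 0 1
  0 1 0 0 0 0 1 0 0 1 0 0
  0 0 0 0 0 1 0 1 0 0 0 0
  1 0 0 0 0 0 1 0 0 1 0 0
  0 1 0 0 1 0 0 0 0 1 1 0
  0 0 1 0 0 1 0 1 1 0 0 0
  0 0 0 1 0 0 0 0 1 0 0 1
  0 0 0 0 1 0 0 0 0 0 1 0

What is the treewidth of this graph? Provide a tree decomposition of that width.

Treewidth 3.
One optimal decomposition is:
Bags: B1 = {1, 6, 7, 8}  B2 = {1, 6, 8, 10}  B3 = {1, 3, 6, 10}  B4 = {2, 3, 6, 10}  B5 = {2, 3, 9, 10}  B6 = {2, 3, 5, 9}  B7 = {2, 4, 5, 9}  B8 = {4, 5, 9, 11}  B9 = {4, 5, 11, 12}
Tree: B1–B2, B2–B3, B3–B4, B4–B5, B5–B6, B6–B7, B7–B8, B8–B9

Every bag has size at most 4, so the width is 4 − 1 = 3 and tw(G) ≤ 3. For the lower bound: the 4 vertex sets {1,7,8}, {6}, {10}, {2,3,5,9} are disjoint, each induces a connected subgraph, and every pair is joined by at least one edge of G. Contracting each set to a single vertex therefore yields K_{4} as a minor, and since treewidth is minor-monotone, tw(G) ≥ tw(K_{4}) = 3. The upper and lower bounds meet at 3, so that is the treewidth.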